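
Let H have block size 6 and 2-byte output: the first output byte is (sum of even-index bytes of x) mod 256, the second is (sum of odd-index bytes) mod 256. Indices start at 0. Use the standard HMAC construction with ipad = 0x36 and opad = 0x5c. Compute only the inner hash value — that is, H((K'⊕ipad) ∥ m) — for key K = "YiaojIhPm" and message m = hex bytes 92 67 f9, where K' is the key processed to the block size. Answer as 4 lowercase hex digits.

c61a

Key "YiaojIhPm" = 59 69 61 6f 6a 49 68 50 6d is 9 bytes > B = 6, so hash it first: H(key) = f9 71, then zero-pad to 6 bytes: K' = f9 71 00 00 00 00.
K' ⊕ ipad = cf 47 36 36 36 36.
Inner input = cf 47 36 36 36 36 ∥ 92 67 f9.
Inner hash: even-index sum = 710 mod 256 = 198; odd-index sum = 282 mod 256 = 26 → c6 1a.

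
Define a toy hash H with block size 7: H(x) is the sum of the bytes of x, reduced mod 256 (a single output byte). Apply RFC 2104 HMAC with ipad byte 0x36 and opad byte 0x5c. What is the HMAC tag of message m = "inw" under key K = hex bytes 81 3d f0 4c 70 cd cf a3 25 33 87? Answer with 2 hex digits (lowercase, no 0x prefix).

Key hex bytes 81 3d f0 4c 70 cd cf a3 25 33 87 is 11 bytes > B = 7, so hash it first: H(key) = 88, then zero-pad to 7 bytes: K' = 88 00 00 00 00 00 00.
K' ⊕ ipad = be 36 36 36 36 36 36.  K' ⊕ opad = d4 5c 5c 5c 5c 5c 5c.
Inner input = (K'⊕ipad) ∥ m = be 36 36 36 36 36 36 ∥ 69 6e 77.
Inner hash: sum = 190+54+54+54+54+54+54+105+110+119 = 848; mod 256 = 80 → 50.
Outer input = (K'⊕opad) ∥ inner = d4 5c 5c 5c 5c 5c 5c ∥ 50.
Outer hash (tag): sum = 212+92+92+92+92+92+92+80 = 844; mod 256 = 76 → 4c.

4c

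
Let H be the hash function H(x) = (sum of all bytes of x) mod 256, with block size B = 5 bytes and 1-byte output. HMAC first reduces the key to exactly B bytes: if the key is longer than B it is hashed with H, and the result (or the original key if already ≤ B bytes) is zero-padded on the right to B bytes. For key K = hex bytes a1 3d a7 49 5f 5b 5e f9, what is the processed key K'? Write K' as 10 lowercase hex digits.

df00000000

|K| = 8 > B = 5, so first hash the key.
H(K): sum = 161+61+167+73+95+91+94+249 = 991; mod 256 = 223 → df.
Zero-pad H(K) = df to 5 bytes: K' = df 00 00 00 00.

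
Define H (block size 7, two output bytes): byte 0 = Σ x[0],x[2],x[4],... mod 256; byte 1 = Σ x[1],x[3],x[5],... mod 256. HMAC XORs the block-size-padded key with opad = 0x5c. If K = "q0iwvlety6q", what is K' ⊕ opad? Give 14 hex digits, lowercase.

Key "q0iwvlety6q" = 71 30 69 77 76 6c 65 74 79 36 71 is 11 bytes > B = 7, so hash it first: H(key) = 9f bd, then zero-pad to 7 bytes: K' = 9f bd 00 00 00 00 00.
XOR each byte with 0x5c: 9f⊕5c=c3, bd⊕5c=e1, 00⊕5c=5c, 00⊕5c=5c, 00⊕5c=5c, 00⊕5c=5c, 00⊕5c=5c.

c3e15c5c5c5c5c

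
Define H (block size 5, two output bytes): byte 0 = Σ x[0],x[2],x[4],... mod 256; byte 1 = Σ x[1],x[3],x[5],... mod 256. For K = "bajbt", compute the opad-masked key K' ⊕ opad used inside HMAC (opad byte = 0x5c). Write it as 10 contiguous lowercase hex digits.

3e3d363e28

Key "bajbt" = 62 61 6a 62 74 is exactly B = 5 bytes: K' = 62 61 6a 62 74.
XOR each byte with 0x5c: 62⊕5c=3e, 61⊕5c=3d, 6a⊕5c=36, 62⊕5c=3e, 74⊕5c=28.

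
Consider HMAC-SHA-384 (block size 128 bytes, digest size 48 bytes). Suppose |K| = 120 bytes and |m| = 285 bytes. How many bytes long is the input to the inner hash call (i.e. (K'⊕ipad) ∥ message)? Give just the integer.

413

Key is 120 ≤ 128 bytes, zero-padded: |K'| = 128.
Inner input = (K'⊕ipad) ∥ m → 128 + 285 = 413 bytes.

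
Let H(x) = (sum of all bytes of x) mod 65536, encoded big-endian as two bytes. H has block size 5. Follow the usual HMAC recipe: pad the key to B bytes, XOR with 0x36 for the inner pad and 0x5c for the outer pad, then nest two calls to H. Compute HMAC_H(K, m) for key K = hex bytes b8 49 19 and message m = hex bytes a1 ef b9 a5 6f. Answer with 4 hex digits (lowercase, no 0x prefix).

Key hex bytes b8 49 19 is 3 bytes ≤ B = 5; zero-pad to 5 bytes: K' = b8 49 19 00 00.
K' ⊕ ipad = 8e 7f 2f 36 36.  K' ⊕ opad = e4 15 45 5c 5c.
Inner input = (K'⊕ipad) ∥ m = 8e 7f 2f 36 36 ∥ a1 ef b9 a5 6f.
Inner hash: sum = 142+127+47+54+54+161+239+185+165+111 = 1285 → 05 05.
Outer input = (K'⊕opad) ∥ inner = e4 15 45 5c 5c ∥ 05 05.
Outer hash (tag): sum = 228+21+69+92+92+5+5 = 512 → 02 00.

0200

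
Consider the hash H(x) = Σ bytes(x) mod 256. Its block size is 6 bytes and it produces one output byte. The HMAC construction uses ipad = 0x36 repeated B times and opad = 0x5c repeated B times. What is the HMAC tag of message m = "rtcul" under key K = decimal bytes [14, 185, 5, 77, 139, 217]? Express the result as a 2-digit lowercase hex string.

48

Key decimal bytes [14, 185, 5, 77, 139, 217] = 0e b9 05 4d 8b d9 is exactly B = 6 bytes: K' = 0e b9 05 4d 8b d9.
K' ⊕ ipad = 38 8f 33 7b bd ef.  K' ⊕ opad = 52 e5 59 11 d7 85.
Inner input = (K'⊕ipad) ∥ m = 38 8f 33 7b bd ef ∥ 72 74 63 75 6c.
Inner hash: sum = 56+143+51+123+189+239+114+116+99+117+108 = 1355; mod 256 = 75 → 4b.
Outer input = (K'⊕opad) ∥ inner = 52 e5 59 11 d7 85 ∥ 4b.
Outer hash (tag): sum = 82+229+89+17+215+133+75 = 840; mod 256 = 72 → 48.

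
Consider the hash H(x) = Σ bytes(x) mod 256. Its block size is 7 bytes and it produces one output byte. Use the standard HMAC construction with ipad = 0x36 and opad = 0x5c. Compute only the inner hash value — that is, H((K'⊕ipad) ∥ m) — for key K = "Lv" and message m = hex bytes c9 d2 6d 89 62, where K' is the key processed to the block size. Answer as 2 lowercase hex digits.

Key "Lv" = 4c 76 is 2 bytes ≤ B = 7; zero-pad to 7 bytes: K' = 4c 76 00 00 00 00 00.
K' ⊕ ipad = 7a 40 36 36 36 36 36.
Inner input = 7a 40 36 36 36 36 36 ∥ c9 d2 6d 89 62.
Inner hash: sum = 122+64+54+54+54+54+54+201+210+109+137+98 = 1211; mod 256 = 187 → bb.

bb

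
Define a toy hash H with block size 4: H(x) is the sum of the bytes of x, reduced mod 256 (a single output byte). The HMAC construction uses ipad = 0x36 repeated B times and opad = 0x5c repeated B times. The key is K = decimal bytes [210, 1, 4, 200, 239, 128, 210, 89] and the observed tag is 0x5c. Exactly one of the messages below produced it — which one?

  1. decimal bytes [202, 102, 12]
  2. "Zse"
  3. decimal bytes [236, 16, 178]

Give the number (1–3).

2

Key decimal bytes [210, 1, 4, 200, 239, 128, 210, 89] = d2 01 04 c8 ef 80 d2 59 is 8 bytes > B = 4, so hash it first: H(key) = 39, then zero-pad to 4 bytes: K' = 39 00 00 00.
K' ⊕ ipad = 0f 36 36 36; K' ⊕ opad = 65 5c 5c 5c.
m1: inner = H(0f 36 36 36 ca 66 0c) = ed; tag = H(65 5c 5c 5c ed) = 66
m2: inner = H(0f 36 36 36 5a 73 65) = e3; tag = H(65 5c 5c 5c e3) = 5c ← matches
m3: inner = H(0f 36 36 36 ec 10 b2) = 5f; tag = H(65 5c 5c 5c 5f) = d8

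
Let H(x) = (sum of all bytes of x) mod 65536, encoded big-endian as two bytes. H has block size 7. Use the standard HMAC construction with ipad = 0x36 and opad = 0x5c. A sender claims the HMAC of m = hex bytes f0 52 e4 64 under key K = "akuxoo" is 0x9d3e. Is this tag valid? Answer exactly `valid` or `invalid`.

Key "akuxoo" = 61 6b 75 78 6f 6f is 6 bytes ≤ B = 7; zero-pad to 7 bytes: K' = 61 6b 75 78 6f 6f 00.
K' ⊕ ipad = 57 5d 43 4e 59 59 36; K' ⊕ opad = 3d 37 29 24 33 33 5c.
Inner hash: sum = 87+93+67+78+89+89+54+240+82+228+100 = 1207 → 04 b7.
Outer hash (recomputed tag): sum = 61+55+41+36+51+51+92+4+183 = 574 → 02 3e.
Recomputed tag = 023e; claimed = 9d3e → mismatch.

invalid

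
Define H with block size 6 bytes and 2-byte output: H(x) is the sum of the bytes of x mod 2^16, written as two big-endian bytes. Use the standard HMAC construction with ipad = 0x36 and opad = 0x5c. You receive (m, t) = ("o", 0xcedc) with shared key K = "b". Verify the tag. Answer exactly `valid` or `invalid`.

invalid

Key "b" = 62 is 1 byte ≤ B = 6; zero-pad to 6 bytes: K' = 62 00 00 00 00 00.
K' ⊕ ipad = 54 36 36 36 36 36; K' ⊕ opad = 3e 5c 5c 5c 5c 5c.
Inner hash: sum = 84+54+54+54+54+54+111 = 465 → 01 d1.
Outer hash (recomputed tag): sum = 62+92+92+92+92+92+1+209 = 732 → 02 dc.
Recomputed tag = 02dc; claimed = cedc → mismatch.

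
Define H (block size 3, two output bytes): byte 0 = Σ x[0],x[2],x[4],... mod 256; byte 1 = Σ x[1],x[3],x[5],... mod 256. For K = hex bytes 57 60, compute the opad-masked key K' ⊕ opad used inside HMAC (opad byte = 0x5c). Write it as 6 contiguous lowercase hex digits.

0b3c5c

Key hex bytes 57 60 is 2 bytes ≤ B = 3; zero-pad to 3 bytes: K' = 57 60 00.
XOR each byte with 0x5c: 57⊕5c=0b, 60⊕5c=3c, 00⊕5c=5c.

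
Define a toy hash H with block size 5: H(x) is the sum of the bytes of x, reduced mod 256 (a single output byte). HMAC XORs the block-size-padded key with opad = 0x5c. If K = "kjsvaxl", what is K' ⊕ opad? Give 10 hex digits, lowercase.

Key "kjsvaxl" = 6b 6a 73 76 61 78 6c is 7 bytes > B = 5, so hash it first: H(key) = 03, then zero-pad to 5 bytes: K' = 03 00 00 00 00.
XOR each byte with 0x5c: 03⊕5c=5f, 00⊕5c=5c, 00⊕5c=5c, 00⊕5c=5c, 00⊕5c=5c.

5f5c5c5c5c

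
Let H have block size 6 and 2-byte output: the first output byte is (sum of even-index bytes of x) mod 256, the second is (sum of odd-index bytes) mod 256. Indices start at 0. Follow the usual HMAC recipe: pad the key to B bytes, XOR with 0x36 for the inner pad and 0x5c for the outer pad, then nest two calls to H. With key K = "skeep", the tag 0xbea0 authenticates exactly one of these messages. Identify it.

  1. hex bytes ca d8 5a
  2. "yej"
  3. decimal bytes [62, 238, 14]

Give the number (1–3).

3

Key "skeep" = 73 6b 65 65 70 is 5 bytes ≤ B = 6; zero-pad to 6 bytes: K' = 73 6b 65 65 70 00.
K' ⊕ ipad = 45 5d 53 53 46 36; K' ⊕ opad = 2f 37 39 39 2c 5c.
m1: inner = H(45 5d 53 53 46 36 ca d8 5a) = 02 be; tag = H(2f 37 39 39 2c 5c 02 be) = 968a
m2: inner = H(45 5d 53 53 46 36 79 65 6a) = c1 4b; tag = H(2f 37 39 39 2c 5c c1 4b) = 5517
m3: inner = H(45 5d 53 53 46 36 3e ee 0e) = 2a d4; tag = H(2f 37 39 39 2c 5c 2a d4) = bea0 ← matches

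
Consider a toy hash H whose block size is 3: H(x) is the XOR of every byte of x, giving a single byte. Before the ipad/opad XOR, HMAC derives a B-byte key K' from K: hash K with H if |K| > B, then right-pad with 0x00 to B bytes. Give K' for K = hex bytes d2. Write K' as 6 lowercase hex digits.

Key hex bytes d2 is 1 byte ≤ B = 3; zero-pad to 3 bytes: K' = d2 00 00.

d20000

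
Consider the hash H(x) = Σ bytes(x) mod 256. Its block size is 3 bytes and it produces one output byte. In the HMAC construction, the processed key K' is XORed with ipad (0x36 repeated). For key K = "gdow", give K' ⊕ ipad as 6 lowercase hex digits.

Key "gdow" = 67 64 6f 77 is 4 bytes > B = 3, so hash it first: H(key) = b1, then zero-pad to 3 bytes: K' = b1 00 00.
XOR each byte with 0x36: b1⊕36=87, 00⊕36=36, 00⊕36=36.

873636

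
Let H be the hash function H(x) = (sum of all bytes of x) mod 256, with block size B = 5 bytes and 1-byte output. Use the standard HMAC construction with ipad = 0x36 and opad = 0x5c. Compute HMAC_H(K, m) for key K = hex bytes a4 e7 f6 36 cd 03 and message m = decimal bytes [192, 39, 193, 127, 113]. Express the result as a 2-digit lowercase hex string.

6c

Key hex bytes a4 e7 f6 36 cd 03 is 6 bytes > B = 5, so hash it first: H(key) = 87, then zero-pad to 5 bytes: K' = 87 00 00 00 00.
K' ⊕ ipad = b1 36 36 36 36.  K' ⊕ opad = db 5c 5c 5c 5c.
Inner input = (K'⊕ipad) ∥ m = b1 36 36 36 36 ∥ c0 27 c1 7f 71.
Inner hash: sum = 177+54+54+54+54+192+39+193+127+113 = 1057; mod 256 = 33 → 21.
Outer input = (K'⊕opad) ∥ inner = db 5c 5c 5c 5c ∥ 21.
Outer hash (tag): sum = 219+92+92+92+92+33 = 620; mod 256 = 108 → 6c.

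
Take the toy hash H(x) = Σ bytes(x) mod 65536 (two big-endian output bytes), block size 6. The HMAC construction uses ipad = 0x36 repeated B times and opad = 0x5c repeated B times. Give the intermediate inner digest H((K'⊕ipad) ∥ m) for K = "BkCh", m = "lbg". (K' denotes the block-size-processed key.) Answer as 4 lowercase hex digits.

Key "BkCh" = 42 6b 43 68 is 4 bytes ≤ B = 6; zero-pad to 6 bytes: K' = 42 6b 43 68 00 00.
K' ⊕ ipad = 74 5d 75 5e 36 36.
Inner input = 74 5d 75 5e 36 36 ∥ 6c 62 67.
Inner hash: sum = 116+93+117+94+54+54+108+98+103 = 837 → 03 45.

0345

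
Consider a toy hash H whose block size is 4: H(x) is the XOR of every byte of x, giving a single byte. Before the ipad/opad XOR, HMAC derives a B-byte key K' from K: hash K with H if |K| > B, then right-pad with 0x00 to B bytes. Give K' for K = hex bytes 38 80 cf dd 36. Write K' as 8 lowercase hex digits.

9c000000

|K| = 5 > B = 4, so first hash the key.
H(K): XOR 38⊕80⊕cf⊕dd⊕36 = 9c.
Zero-pad H(K) = 9c to 4 bytes: K' = 9c 00 00 00.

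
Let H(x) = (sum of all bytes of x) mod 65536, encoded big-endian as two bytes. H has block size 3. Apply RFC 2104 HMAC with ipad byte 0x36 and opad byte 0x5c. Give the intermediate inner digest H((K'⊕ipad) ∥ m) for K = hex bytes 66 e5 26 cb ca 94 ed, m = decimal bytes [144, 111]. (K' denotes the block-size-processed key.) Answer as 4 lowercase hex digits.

Key hex bytes 66 e5 26 cb ca 94 ed is 7 bytes > B = 3, so hash it first: H(key) = 04 87, then zero-pad to 3 bytes: K' = 04 87 00.
K' ⊕ ipad = 32 b1 36.
Inner input = 32 b1 36 ∥ 90 6f.
Inner hash: sum = 50+177+54+144+111 = 536 → 02 18.

0218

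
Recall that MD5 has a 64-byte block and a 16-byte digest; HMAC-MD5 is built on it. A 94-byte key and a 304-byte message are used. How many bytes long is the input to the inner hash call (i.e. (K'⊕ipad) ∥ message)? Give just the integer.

368

Key is 94 > 64 bytes, so it is hashed to 16 bytes then zero-padded to 64: |K'| = 64.
Inner input = (K'⊕ipad) ∥ m → 64 + 304 = 368 bytes.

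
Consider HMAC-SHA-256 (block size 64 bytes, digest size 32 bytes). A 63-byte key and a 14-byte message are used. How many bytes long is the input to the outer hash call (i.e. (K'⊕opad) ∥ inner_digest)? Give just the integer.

96

Key is 63 ≤ 64 bytes, zero-padded: |K'| = 64.
Outer input = (K'⊕opad) ∥ H(inner) → 64 + 32 = 96 bytes.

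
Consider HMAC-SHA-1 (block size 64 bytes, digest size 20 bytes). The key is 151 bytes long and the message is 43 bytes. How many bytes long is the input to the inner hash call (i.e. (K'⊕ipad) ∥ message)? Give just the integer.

Key is 151 > 64 bytes, so it is hashed to 20 bytes then zero-padded to 64: |K'| = 64.
Inner input = (K'⊕ipad) ∥ m → 64 + 43 = 107 bytes.

107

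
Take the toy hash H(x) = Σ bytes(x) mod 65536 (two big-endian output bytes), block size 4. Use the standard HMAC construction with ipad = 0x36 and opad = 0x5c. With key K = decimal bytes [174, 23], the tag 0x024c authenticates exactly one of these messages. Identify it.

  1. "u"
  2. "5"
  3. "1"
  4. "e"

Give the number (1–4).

3

Key decimal bytes [174, 23] = ae 17 is 2 bytes ≤ B = 4; zero-pad to 4 bytes: K' = ae 17 00 00.
K' ⊕ ipad = 98 21 36 36; K' ⊕ opad = f2 4b 5c 5c.
m1: inner = H(98 21 36 36 75) = 01 9a; tag = H(f2 4b 5c 5c 01 9a) = 0290
m2: inner = H(98 21 36 36 35) = 01 5a; tag = H(f2 4b 5c 5c 01 5a) = 0250
m3: inner = H(98 21 36 36 31) = 01 56; tag = H(f2 4b 5c 5c 01 56) = 024c ← matches
m4: inner = H(98 21 36 36 65) = 01 8a; tag = H(f2 4b 5c 5c 01 8a) = 0280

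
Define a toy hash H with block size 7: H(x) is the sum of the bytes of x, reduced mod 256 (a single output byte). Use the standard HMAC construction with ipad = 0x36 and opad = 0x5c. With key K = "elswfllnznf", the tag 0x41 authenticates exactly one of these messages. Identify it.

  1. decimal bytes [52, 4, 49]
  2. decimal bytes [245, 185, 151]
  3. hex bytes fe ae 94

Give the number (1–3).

1

Key "elswfllnznf" = 65 6c 73 77 66 6c 6c 6e 7a 6e 66 is 11 bytes > B = 7, so hash it first: H(key) = b5, then zero-pad to 7 bytes: K' = b5 00 00 00 00 00 00.
K' ⊕ ipad = 83 36 36 36 36 36 36; K' ⊕ opad = e9 5c 5c 5c 5c 5c 5c.
m1: inner = H(83 36 36 36 36 36 36 34 04 31) = 30; tag = H(e9 5c 5c 5c 5c 5c 5c 30) = 41 ← matches
m2: inner = H(83 36 36 36 36 36 36 f5 b9 97) = 0c; tag = H(e9 5c 5c 5c 5c 5c 5c 0c) = 1d
m3: inner = H(83 36 36 36 36 36 36 fe ae 94) = 07; tag = H(e9 5c 5c 5c 5c 5c 5c 07) = 18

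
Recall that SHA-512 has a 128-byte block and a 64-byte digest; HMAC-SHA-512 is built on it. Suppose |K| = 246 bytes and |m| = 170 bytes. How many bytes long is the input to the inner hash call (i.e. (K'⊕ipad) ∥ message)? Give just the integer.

Key is 246 > 128 bytes, so it is hashed to 64 bytes then zero-padded to 128: |K'| = 128.
Inner input = (K'⊕ipad) ∥ m → 128 + 170 = 298 bytes.

298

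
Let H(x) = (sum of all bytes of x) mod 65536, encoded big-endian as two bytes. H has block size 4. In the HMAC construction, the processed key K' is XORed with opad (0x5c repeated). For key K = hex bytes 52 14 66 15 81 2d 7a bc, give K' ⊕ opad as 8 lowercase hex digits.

5e995c5c

Key hex bytes 52 14 66 15 81 2d 7a bc is 8 bytes > B = 4, so hash it first: H(key) = 02 c5, then zero-pad to 4 bytes: K' = 02 c5 00 00.
XOR each byte with 0x5c: 02⊕5c=5e, c5⊕5c=99, 00⊕5c=5c, 00⊕5c=5c.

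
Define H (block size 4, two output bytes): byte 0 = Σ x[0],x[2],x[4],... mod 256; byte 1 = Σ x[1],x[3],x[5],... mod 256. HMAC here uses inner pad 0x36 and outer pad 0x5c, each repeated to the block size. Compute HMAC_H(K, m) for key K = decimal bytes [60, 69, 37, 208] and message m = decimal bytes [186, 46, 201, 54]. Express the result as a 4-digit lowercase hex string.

Key decimal bytes [60, 69, 37, 208] = 3c 45 25 d0 is exactly B = 4 bytes: K' = 3c 45 25 d0.
K' ⊕ ipad = 0a 73 13 e6.  K' ⊕ opad = 60 19 79 8c.
Inner input = (K'⊕ipad) ∥ m = 0a 73 13 e6 ∥ ba 2e c9 36.
Inner hash: even-index sum = 416 mod 256 = 160; odd-index sum = 445 mod 256 = 189 → a0 bd.
Outer input = (K'⊕opad) ∥ inner = 60 19 79 8c ∥ a0 bd.
Outer hash (tag): even-index sum = 377 mod 256 = 121; odd-index sum = 354 mod 256 = 98 → 79 62.

7962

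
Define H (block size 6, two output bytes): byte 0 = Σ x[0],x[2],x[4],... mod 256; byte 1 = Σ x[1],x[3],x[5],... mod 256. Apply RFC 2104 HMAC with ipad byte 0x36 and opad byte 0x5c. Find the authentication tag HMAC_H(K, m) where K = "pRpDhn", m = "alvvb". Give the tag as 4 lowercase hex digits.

Key "pRpDhn" = 70 52 70 44 68 6e is exactly B = 6 bytes: K' = 70 52 70 44 68 6e.
K' ⊕ ipad = 46 64 46 72 5e 58.  K' ⊕ opad = 2c 0e 2c 18 34 32.
Inner input = (K'⊕ipad) ∥ m = 46 64 46 72 5e 58 ∥ 61 6c 76 76 62.
Inner hash: even-index sum = 547 mod 256 = 35; odd-index sum = 528 mod 256 = 16 → 23 10.
Outer input = (K'⊕opad) ∥ inner = 2c 0e 2c 18 34 32 ∥ 23 10.
Outer hash (tag): even-index sum = 175 mod 256 = 175; odd-index sum = 104 mod 256 = 104 → af 68.

af68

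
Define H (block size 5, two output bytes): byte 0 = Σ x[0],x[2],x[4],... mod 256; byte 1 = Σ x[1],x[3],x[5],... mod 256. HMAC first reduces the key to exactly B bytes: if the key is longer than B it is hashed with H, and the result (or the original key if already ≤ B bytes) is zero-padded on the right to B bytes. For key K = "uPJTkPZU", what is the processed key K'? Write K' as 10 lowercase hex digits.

|K| = 8 > B = 5, so first hash the key.
H(K): even-index sum = 388 mod 256 = 132; odd-index sum = 329 mod 256 = 73 → 84 49.
Zero-pad H(K) = 84 49 to 5 bytes: K' = 84 49 00 00 00.

8449000000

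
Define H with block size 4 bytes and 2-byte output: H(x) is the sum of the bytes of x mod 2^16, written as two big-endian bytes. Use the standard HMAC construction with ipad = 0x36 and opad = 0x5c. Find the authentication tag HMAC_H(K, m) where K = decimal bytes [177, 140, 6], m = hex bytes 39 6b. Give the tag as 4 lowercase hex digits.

02c0

Key decimal bytes [177, 140, 6] = b1 8c 06 is 3 bytes ≤ B = 4; zero-pad to 4 bytes: K' = b1 8c 06 00.
K' ⊕ ipad = 87 ba 30 36.  K' ⊕ opad = ed d0 5a 5c.
Inner input = (K'⊕ipad) ∥ m = 87 ba 30 36 ∥ 39 6b.
Inner hash: sum = 135+186+48+54+57+107 = 587 → 02 4b.
Outer input = (K'⊕opad) ∥ inner = ed d0 5a 5c ∥ 02 4b.
Outer hash (tag): sum = 237+208+90+92+2+75 = 704 → 02 c0.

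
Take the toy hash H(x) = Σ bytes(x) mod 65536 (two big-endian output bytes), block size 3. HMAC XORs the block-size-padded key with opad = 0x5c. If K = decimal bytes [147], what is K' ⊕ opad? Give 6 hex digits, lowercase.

cf5c5c

Key decimal bytes [147] = 93 is 1 byte ≤ B = 3; zero-pad to 3 bytes: K' = 93 00 00.
XOR each byte with 0x5c: 93⊕5c=cf, 00⊕5c=5c, 00⊕5c=5c.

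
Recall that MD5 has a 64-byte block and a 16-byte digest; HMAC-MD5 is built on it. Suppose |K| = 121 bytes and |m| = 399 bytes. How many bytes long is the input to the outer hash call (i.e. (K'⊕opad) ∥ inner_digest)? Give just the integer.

Key is 121 > 64 bytes, so it is hashed to 16 bytes then zero-padded to 64: |K'| = 64.
Outer input = (K'⊕opad) ∥ H(inner) → 64 + 16 = 80 bytes.

80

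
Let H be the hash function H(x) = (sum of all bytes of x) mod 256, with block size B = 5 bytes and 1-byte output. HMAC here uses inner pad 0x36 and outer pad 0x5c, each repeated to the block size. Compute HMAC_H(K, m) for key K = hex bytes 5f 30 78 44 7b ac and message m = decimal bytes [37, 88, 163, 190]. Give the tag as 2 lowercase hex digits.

Key hex bytes 5f 30 78 44 7b ac is 6 bytes > B = 5, so hash it first: H(key) = 72, then zero-pad to 5 bytes: K' = 72 00 00 00 00.
K' ⊕ ipad = 44 36 36 36 36.  K' ⊕ opad = 2e 5c 5c 5c 5c.
Inner input = (K'⊕ipad) ∥ m = 44 36 36 36 36 ∥ 25 58 a3 be.
Inner hash: sum = 68+54+54+54+54+37+88+163+190 = 762; mod 256 = 250 → fa.
Outer input = (K'⊕opad) ∥ inner = 2e 5c 5c 5c 5c ∥ fa.
Outer hash (tag): sum = 46+92+92+92+92+250 = 664; mod 256 = 152 → 98.

98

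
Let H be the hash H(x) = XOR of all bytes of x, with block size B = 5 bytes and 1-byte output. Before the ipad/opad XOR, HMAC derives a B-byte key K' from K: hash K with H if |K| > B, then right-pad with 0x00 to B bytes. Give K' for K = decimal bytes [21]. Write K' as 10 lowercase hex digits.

1500000000

Key decimal bytes [21] = 15 is 1 byte ≤ B = 5; zero-pad to 5 bytes: K' = 15 00 00 00 00.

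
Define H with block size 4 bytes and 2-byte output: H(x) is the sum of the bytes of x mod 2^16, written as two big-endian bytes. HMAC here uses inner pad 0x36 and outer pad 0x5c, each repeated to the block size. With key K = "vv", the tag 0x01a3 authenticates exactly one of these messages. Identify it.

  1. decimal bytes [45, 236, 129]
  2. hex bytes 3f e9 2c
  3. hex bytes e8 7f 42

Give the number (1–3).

Key "vv" = 76 76 is 2 bytes ≤ B = 4; zero-pad to 4 bytes: K' = 76 76 00 00.
K' ⊕ ipad = 40 40 36 36; K' ⊕ opad = 2a 2a 5c 5c.
m1: inner = H(40 40 36 36 2d ec 81) = 02 86; tag = H(2a 2a 5c 5c 02 86) = 0194
m2: inner = H(40 40 36 36 3f e9 2c) = 02 40; tag = H(2a 2a 5c 5c 02 40) = 014e
m3: inner = H(40 40 36 36 e8 7f 42) = 02 95; tag = H(2a 2a 5c 5c 02 95) = 01a3 ← matches

3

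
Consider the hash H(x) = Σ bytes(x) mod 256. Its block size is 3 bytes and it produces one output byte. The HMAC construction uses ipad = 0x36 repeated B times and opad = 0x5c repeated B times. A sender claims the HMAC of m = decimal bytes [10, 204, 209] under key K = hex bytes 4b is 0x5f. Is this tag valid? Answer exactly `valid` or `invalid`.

Key hex bytes 4b is 1 byte ≤ B = 3; zero-pad to 3 bytes: K' = 4b 00 00.
K' ⊕ ipad = 7d 36 36; K' ⊕ opad = 17 5c 5c.
Inner hash: sum = 125+54+54+10+204+209 = 656; mod 256 = 144 → 90.
Outer hash (recomputed tag): sum = 23+92+92+144 = 351; mod 256 = 95 → 5f.
Recomputed tag = 5f; claimed = 5f → match.

valid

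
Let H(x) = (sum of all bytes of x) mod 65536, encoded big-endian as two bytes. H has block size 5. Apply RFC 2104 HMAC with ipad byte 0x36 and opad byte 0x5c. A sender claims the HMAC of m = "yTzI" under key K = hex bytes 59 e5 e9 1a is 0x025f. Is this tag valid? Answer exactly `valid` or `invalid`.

invalid

Key hex bytes 59 e5 e9 1a is 4 bytes ≤ B = 5; zero-pad to 5 bytes: K' = 59 e5 e9 1a 00.
K' ⊕ ipad = 6f d3 df 2c 36; K' ⊕ opad = 05 b9 b5 46 5c.
Inner hash: sum = 111+211+223+44+54+121+84+122+73 = 1043 → 04 13.
Outer hash (recomputed tag): sum = 5+185+181+70+92+4+19 = 556 → 02 2c.
Recomputed tag = 022c; claimed = 025f → mismatch.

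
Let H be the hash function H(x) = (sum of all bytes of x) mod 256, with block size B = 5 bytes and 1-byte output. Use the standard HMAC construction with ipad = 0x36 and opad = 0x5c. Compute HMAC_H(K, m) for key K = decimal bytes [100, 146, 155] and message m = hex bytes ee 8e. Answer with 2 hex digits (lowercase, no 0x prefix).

Key decimal bytes [100, 146, 155] = 64 92 9b is 3 bytes ≤ B = 5; zero-pad to 5 bytes: K' = 64 92 9b 00 00.
K' ⊕ ipad = 52 a4 ad 36 36.  K' ⊕ opad = 38 ce c7 5c 5c.
Inner input = (K'⊕ipad) ∥ m = 52 a4 ad 36 36 ∥ ee 8e.
Inner hash: sum = 82+164+173+54+54+238+142 = 907; mod 256 = 139 → 8b.
Outer input = (K'⊕opad) ∥ inner = 38 ce c7 5c 5c ∥ 8b.
Outer hash (tag): sum = 56+206+199+92+92+139 = 784; mod 256 = 16 → 10.

10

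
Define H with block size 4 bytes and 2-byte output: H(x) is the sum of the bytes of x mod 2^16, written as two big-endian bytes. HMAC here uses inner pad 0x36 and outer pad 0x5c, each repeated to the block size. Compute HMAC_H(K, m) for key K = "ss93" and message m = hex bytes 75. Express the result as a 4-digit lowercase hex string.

Key "ss93" = 73 73 39 33 is exactly B = 4 bytes: K' = 73 73 39 33.
K' ⊕ ipad = 45 45 0f 05.  K' ⊕ opad = 2f 2f 65 6f.
Inner input = (K'⊕ipad) ∥ m = 45 45 0f 05 ∥ 75.
Inner hash: sum = 69+69+15+5+117 = 275 → 01 13.
Outer input = (K'⊕opad) ∥ inner = 2f 2f 65 6f ∥ 01 13.
Outer hash (tag): sum = 47+47+101+111+1+19 = 326 → 01 46.

0146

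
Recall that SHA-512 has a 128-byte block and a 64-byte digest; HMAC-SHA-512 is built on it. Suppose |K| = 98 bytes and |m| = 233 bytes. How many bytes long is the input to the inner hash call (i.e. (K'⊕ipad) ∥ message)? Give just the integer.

361

Key is 98 ≤ 128 bytes, zero-padded: |K'| = 128.
Inner input = (K'⊕ipad) ∥ m → 128 + 233 = 361 bytes.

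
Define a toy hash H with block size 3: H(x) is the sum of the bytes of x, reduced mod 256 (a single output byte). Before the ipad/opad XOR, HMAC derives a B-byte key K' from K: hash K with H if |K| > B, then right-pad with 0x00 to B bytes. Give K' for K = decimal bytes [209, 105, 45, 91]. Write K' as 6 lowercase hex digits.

|K| = 4 > B = 3, so first hash the key.
H(K): sum = 209+105+45+91 = 450; mod 256 = 194 → c2.
Zero-pad H(K) = c2 to 3 bytes: K' = c2 00 00.

c20000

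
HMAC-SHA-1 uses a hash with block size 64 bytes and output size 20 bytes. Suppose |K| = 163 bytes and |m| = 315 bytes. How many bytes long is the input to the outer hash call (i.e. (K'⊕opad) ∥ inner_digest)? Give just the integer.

Key is 163 > 64 bytes, so it is hashed to 20 bytes then zero-padded to 64: |K'| = 64.
Outer input = (K'⊕opad) ∥ H(inner) → 64 + 20 = 84 bytes.

84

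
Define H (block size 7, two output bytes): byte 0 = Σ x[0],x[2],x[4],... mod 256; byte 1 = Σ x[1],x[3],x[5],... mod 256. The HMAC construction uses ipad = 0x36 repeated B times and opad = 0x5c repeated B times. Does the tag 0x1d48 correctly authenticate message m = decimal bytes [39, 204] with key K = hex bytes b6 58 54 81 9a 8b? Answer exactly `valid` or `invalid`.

valid

Key hex bytes b6 58 54 81 9a 8b is 6 bytes ≤ B = 7; zero-pad to 7 bytes: K' = b6 58 54 81 9a 8b 00.
K' ⊕ ipad = 80 6e 62 b7 ac bd 36; K' ⊕ opad = ea 04 08 dd c6 d7 5c.
Inner hash: even-index sum = 656 mod 256 = 144; odd-index sum = 521 mod 256 = 9 → 90 09.
Outer hash (recomputed tag): even-index sum = 541 mod 256 = 29; odd-index sum = 584 mod 256 = 72 → 1d 48.
Recomputed tag = 1d48; claimed = 1d48 → match.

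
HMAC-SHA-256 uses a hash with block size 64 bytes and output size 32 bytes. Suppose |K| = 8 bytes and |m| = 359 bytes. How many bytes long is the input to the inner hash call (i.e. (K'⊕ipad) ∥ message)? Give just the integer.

423

Key is 8 ≤ 64 bytes, zero-padded: |K'| = 64.
Inner input = (K'⊕ipad) ∥ m → 64 + 359 = 423 bytes.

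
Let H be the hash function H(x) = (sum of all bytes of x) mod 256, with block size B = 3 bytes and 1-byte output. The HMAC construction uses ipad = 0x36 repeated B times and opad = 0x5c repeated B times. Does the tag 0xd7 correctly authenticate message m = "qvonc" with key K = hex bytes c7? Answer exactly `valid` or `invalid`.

valid

Key hex bytes c7 is 1 byte ≤ B = 3; zero-pad to 3 bytes: K' = c7 00 00.
K' ⊕ ipad = f1 36 36; K' ⊕ opad = 9b 5c 5c.
Inner hash: sum = 241+54+54+113+118+111+110+99 = 900; mod 256 = 132 → 84.
Outer hash (recomputed tag): sum = 155+92+92+132 = 471; mod 256 = 215 → d7.
Recomputed tag = d7; claimed = d7 → match.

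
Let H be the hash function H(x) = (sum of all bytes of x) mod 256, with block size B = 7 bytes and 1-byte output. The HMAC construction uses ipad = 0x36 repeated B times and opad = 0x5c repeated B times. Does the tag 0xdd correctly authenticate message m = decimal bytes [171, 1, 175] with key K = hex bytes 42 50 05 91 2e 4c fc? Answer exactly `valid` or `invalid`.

Key hex bytes 42 50 05 91 2e 4c fc is exactly B = 7 bytes: K' = 42 50 05 91 2e 4c fc.
K' ⊕ ipad = 74 66 33 a7 18 7a ca; K' ⊕ opad = 1e 0c 59 cd 72 10 a0.
Inner hash: sum = 116+102+51+167+24+122+202+171+1+175 = 1131; mod 256 = 107 → 6b.
Outer hash (recomputed tag): sum = 30+12+89+205+114+16+160+107 = 733; mod 256 = 221 → dd.
Recomputed tag = dd; claimed = dd → match.

valid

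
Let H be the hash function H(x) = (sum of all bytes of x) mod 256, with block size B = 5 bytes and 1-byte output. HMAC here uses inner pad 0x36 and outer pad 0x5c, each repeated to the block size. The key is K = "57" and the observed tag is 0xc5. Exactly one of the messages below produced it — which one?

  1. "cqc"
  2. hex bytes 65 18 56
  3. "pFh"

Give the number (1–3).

Key "57" = 35 37 is 2 bytes ≤ B = 5; zero-pad to 5 bytes: K' = 35 37 00 00 00.
K' ⊕ ipad = 03 01 36 36 36; K' ⊕ opad = 69 6b 5c 5c 5c.
m1: inner = H(03 01 36 36 36 63 71 63) = dd; tag = H(69 6b 5c 5c 5c dd) = c5 ← matches
m2: inner = H(03 01 36 36 36 65 18 56) = 79; tag = H(69 6b 5c 5c 5c 79) = 61
m3: inner = H(03 01 36 36 36 70 46 68) = c4; tag = H(69 6b 5c 5c 5c c4) = ac

1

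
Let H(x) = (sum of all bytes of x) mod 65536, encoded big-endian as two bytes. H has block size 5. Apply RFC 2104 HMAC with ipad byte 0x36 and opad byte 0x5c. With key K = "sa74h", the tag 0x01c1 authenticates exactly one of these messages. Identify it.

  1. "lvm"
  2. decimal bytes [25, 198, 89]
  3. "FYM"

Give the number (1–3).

Key "sa74h" = 73 61 37 34 68 is exactly B = 5 bytes: K' = 73 61 37 34 68.
K' ⊕ ipad = 45 57 01 02 5e; K' ⊕ opad = 2f 3d 6b 68 34.
m1: inner = H(45 57 01 02 5e 6c 76 6d) = 02 4c; tag = H(2f 3d 6b 68 34 02 4c) = 01c1 ← matches
m2: inner = H(45 57 01 02 5e 19 c6 59) = 02 35; tag = H(2f 3d 6b 68 34 02 35) = 01aa
m3: inner = H(45 57 01 02 5e 46 59 4d) = 01 e9; tag = H(2f 3d 6b 68 34 01 e9) = 025d

1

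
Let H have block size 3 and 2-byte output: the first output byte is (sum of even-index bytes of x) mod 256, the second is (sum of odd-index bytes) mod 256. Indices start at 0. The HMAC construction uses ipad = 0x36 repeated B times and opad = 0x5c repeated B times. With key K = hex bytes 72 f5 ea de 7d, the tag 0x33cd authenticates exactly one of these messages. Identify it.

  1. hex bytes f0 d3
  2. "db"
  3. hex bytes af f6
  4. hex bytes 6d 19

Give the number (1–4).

Key hex bytes 72 f5 ea de 7d is 5 bytes > B = 3, so hash it first: H(key) = d9 d3, then zero-pad to 3 bytes: K' = d9 d3 00.
K' ⊕ ipad = ef e5 36; K' ⊕ opad = 85 8f 5c.
m1: inner = H(ef e5 36 f0 d3) = f8 d5; tag = H(85 8f 5c f8 d5) = b687
m2: inner = H(ef e5 36 64 62) = 87 49; tag = H(85 8f 5c 87 49) = 2a16
m3: inner = H(ef e5 36 af f6) = 1b 94; tag = H(85 8f 5c 1b 94) = 75aa
m4: inner = H(ef e5 36 6d 19) = 3e 52; tag = H(85 8f 5c 3e 52) = 33cd ← matches

4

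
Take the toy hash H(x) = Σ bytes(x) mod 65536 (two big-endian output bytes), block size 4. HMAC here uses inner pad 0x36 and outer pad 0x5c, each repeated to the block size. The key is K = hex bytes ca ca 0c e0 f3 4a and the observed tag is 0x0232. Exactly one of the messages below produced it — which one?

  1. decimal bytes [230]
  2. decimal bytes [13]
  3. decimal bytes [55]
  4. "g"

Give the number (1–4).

2

Key hex bytes ca ca 0c e0 f3 4a is 6 bytes > B = 4, so hash it first: H(key) = 03 bd, then zero-pad to 4 bytes: K' = 03 bd 00 00.
K' ⊕ ipad = 35 8b 36 36; K' ⊕ opad = 5f e1 5c 5c.
m1: inner = H(35 8b 36 36 e6) = 02 12; tag = H(5f e1 5c 5c 02 12) = 020c
m2: inner = H(35 8b 36 36 0d) = 01 39; tag = H(5f e1 5c 5c 01 39) = 0232 ← matches
m3: inner = H(35 8b 36 36 37) = 01 63; tag = H(5f e1 5c 5c 01 63) = 025c
m4: inner = H(35 8b 36 36 67) = 01 93; tag = H(5f e1 5c 5c 01 93) = 028c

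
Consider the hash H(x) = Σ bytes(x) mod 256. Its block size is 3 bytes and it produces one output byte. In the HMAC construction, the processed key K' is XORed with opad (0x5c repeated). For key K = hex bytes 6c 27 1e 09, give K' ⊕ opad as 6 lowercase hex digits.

e65c5c

Key hex bytes 6c 27 1e 09 is 4 bytes > B = 3, so hash it first: H(key) = ba, then zero-pad to 3 bytes: K' = ba 00 00.
XOR each byte with 0x5c: ba⊕5c=e6, 00⊕5c=5c, 00⊕5c=5c.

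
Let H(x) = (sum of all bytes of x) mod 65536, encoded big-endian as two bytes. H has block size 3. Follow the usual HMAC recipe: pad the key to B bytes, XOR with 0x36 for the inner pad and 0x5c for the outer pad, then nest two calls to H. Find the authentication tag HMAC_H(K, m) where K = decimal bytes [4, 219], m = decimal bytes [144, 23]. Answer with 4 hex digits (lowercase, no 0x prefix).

0238

Key decimal bytes [4, 219] = 04 db is 2 bytes ≤ B = 3; zero-pad to 3 bytes: K' = 04 db 00.
K' ⊕ ipad = 32 ed 36.  K' ⊕ opad = 58 87 5c.
Inner input = (K'⊕ipad) ∥ m = 32 ed 36 ∥ 90 17.
Inner hash: sum = 50+237+54+144+23 = 508 → 01 fc.
Outer input = (K'⊕opad) ∥ inner = 58 87 5c ∥ 01 fc.
Outer hash (tag): sum = 88+135+92+1+252 = 568 → 02 38.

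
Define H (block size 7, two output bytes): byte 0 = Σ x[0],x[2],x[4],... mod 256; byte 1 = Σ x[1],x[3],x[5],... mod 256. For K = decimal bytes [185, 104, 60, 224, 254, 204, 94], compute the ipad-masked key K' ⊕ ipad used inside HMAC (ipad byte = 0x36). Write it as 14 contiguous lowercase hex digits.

8f5e0ad6c8fa68

Key decimal bytes [185, 104, 60, 224, 254, 204, 94] = b9 68 3c e0 fe cc 5e is exactly B = 7 bytes: K' = b9 68 3c e0 fe cc 5e.
XOR each byte with 0x36: b9⊕36=8f, 68⊕36=5e, 3c⊕36=0a, e0⊕36=d6, fe⊕36=c8, cc⊕36=fa, 5e⊕36=68.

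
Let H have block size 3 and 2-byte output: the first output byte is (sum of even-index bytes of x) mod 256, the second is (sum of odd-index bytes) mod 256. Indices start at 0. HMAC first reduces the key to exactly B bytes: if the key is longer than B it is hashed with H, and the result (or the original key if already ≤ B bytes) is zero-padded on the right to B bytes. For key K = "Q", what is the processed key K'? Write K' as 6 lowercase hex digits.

Key "Q" = 51 is 1 byte ≤ B = 3; zero-pad to 3 bytes: K' = 51 00 00.

510000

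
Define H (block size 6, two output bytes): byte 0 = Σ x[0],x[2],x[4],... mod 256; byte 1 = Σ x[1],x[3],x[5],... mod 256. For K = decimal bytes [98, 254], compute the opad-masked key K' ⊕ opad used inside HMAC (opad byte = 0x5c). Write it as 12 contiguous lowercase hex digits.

Key decimal bytes [98, 254] = 62 fe is 2 bytes ≤ B = 6; zero-pad to 6 bytes: K' = 62 fe 00 00 00 00.
XOR each byte with 0x5c: 62⊕5c=3e, fe⊕5c=a2, 00⊕5c=5c, 00⊕5c=5c, 00⊕5c=5c, 00⊕5c=5c.

3ea25c5c5c5c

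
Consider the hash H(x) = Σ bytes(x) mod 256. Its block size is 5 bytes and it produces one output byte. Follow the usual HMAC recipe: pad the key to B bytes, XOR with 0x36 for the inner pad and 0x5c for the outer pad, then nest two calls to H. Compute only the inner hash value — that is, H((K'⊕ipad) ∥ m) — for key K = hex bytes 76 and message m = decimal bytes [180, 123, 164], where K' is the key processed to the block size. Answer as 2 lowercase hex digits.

Key hex bytes 76 is 1 byte ≤ B = 5; zero-pad to 5 bytes: K' = 76 00 00 00 00.
K' ⊕ ipad = 40 36 36 36 36.
Inner input = 40 36 36 36 36 ∥ b4 7b a4.
Inner hash: sum = 64+54+54+54+54+180+123+164 = 747; mod 256 = 235 → eb.

eb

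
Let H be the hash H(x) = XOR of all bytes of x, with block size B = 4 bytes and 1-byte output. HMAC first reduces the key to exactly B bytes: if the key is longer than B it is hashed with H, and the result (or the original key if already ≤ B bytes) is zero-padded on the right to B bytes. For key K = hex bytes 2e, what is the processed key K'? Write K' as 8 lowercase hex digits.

Key hex bytes 2e is 1 byte ≤ B = 4; zero-pad to 4 bytes: K' = 2e 00 00 00.

2e000000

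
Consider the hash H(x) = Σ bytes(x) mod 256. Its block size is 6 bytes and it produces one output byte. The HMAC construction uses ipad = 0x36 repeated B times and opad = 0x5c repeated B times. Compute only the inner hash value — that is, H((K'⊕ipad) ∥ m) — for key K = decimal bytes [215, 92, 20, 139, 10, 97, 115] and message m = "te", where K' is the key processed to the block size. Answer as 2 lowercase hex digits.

Key decimal bytes [215, 92, 20, 139, 10, 97, 115] = d7 5c 14 8b 0a 61 73 is 7 bytes > B = 6, so hash it first: H(key) = b0, then zero-pad to 6 bytes: K' = b0 00 00 00 00 00.
K' ⊕ ipad = 86 36 36 36 36 36.
Inner input = 86 36 36 36 36 36 ∥ 74 65.
Inner hash: sum = 134+54+54+54+54+54+116+101 = 621; mod 256 = 109 → 6d.

6d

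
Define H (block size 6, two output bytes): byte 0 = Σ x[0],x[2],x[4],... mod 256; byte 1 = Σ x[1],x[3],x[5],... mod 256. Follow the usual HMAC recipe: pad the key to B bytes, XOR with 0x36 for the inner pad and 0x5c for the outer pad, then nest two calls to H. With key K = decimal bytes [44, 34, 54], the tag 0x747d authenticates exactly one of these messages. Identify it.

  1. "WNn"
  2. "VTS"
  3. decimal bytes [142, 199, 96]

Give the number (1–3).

3

Key decimal bytes [44, 34, 54] = 2c 22 36 is 3 bytes ≤ B = 6; zero-pad to 6 bytes: K' = 2c 22 36 00 00 00.
K' ⊕ ipad = 1a 14 00 36 36 36; K' ⊕ opad = 70 7e 6a 5c 5c 5c.
m1: inner = H(1a 14 00 36 36 36 57 4e 6e) = 15 ce; tag = H(70 7e 6a 5c 5c 5c 15 ce) = 4b04
m2: inner = H(1a 14 00 36 36 36 56 54 53) = f9 d4; tag = H(70 7e 6a 5c 5c 5c f9 d4) = 2f0a
m3: inner = H(1a 14 00 36 36 36 8e c7 60) = 3e 47; tag = H(70 7e 6a 5c 5c 5c 3e 47) = 747d ← matches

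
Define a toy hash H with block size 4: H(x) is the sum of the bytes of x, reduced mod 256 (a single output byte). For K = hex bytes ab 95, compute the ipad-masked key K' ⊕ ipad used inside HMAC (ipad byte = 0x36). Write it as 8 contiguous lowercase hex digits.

9da33636

Key hex bytes ab 95 is 2 bytes ≤ B = 4; zero-pad to 4 bytes: K' = ab 95 00 00.
XOR each byte with 0x36: ab⊕36=9d, 95⊕36=a3, 00⊕36=36, 00⊕36=36.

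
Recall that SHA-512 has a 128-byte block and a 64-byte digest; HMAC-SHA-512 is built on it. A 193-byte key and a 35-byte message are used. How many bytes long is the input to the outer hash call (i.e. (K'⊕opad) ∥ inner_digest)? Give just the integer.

192

Key is 193 > 128 bytes, so it is hashed to 64 bytes then zero-padded to 128: |K'| = 128.
Outer input = (K'⊕opad) ∥ H(inner) → 128 + 64 = 192 bytes.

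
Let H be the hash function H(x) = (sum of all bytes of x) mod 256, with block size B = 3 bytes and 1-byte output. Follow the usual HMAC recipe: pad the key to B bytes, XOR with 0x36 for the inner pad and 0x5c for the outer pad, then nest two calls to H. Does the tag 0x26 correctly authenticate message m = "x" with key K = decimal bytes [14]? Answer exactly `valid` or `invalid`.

valid

Key decimal bytes [14] = 0e is 1 byte ≤ B = 3; zero-pad to 3 bytes: K' = 0e 00 00.
K' ⊕ ipad = 38 36 36; K' ⊕ opad = 52 5c 5c.
Inner hash: sum = 56+54+54+120 = 284; mod 256 = 28 → 1c.
Outer hash (recomputed tag): sum = 82+92+92+28 = 294; mod 256 = 38 → 26.
Recomputed tag = 26; claimed = 26 → match.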